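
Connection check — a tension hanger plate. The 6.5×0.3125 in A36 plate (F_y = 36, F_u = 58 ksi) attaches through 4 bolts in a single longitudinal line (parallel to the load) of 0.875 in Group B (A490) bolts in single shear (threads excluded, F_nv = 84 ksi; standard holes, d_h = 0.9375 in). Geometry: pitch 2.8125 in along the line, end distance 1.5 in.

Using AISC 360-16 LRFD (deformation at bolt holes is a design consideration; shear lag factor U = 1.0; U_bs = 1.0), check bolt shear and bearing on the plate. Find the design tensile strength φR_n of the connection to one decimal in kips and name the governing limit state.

Bolt shear: A_b = π(0.875)²/4 = 0.60132 in². φR_n = 0.75 × 84 × 0.60132 × 4 × 1 = 151.5 kips.
Bearing (0.3125 in plate, F_u = 58 ksi): end bolts L_c = 1.5 − 0.9375/2 = 1.03125, R_n = min(1.2×1.03125×0.3125×58, 2.4×0.875×0.3125×58) = 22.43 kips/bolt; interior L_c = 2.8125 − 0.9375 = 1.875, R_n = 38.063 kips/bolt. φR_n = 0.75 × (1×22.43 + 3×38.063) = 102.5 kips.
Governing: min(151.5, 102.5) = 102.5 kips → bearing.

102.5 kips (bearing governs)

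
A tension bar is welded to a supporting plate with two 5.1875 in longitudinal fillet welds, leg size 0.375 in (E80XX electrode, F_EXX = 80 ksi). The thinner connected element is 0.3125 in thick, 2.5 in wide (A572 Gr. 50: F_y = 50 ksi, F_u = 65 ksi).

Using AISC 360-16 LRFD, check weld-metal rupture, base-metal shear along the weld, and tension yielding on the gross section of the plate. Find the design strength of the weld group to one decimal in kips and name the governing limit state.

35.2 kips (gross-section yield governs)

Weld metal: throat = 0.707×0.375 = 0.26513 in, L = 2×5.1875 = 10.375 in. φR_n = 0.75 × 0.6 × 80 × 0.26513 × 10.375 = 99.0 kips.
Base metal shear (0.3125 in plate): yield φR_n = 1.0×0.6×50×0.3125×10.375 = 97.3 kips; rupture φR_n = 0.75×0.6×65×0.3125×10.375 = 94.8 kips; take 94.8 kips (rupture).
Tension yield (gross): A_g = 2.5×0.3125 = 0.78125 in². φR_n = 0.90 × 50 × 0.78125 = 35.2 kips.
Governing: min(99.0, 94.8, 35.2) = 35.2 kips → gross-section yield.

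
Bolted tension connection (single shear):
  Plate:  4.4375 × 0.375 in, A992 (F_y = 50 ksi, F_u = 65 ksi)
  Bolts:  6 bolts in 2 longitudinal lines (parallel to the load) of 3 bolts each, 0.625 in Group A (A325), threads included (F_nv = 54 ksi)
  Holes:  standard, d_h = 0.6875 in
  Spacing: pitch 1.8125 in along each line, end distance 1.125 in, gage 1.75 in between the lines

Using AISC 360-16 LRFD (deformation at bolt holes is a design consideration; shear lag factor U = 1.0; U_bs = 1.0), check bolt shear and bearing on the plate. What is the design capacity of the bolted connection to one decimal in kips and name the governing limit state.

Bolt shear: A_b = π(0.625)²/4 = 0.3068 in². φR_n = 0.75 × 54 × 0.3068 × 6 × 1 = 74.6 kips.
Bearing (0.375 in plate, F_u = 65 ksi): end bolts L_c = 1.125 − 0.6875/2 = 0.78125, R_n = min(1.2×0.78125×0.375×65, 2.4×0.625×0.375×65) = 22.852 kips/bolt; interior L_c = 1.8125 − 0.6875 = 1.125, R_n = 32.906 kips/bolt. φR_n = 0.75 × (2×22.852 + 4×32.906) = 133.0 kips.
Governing: min(74.6, 133.0) = 74.6 kips → bolt shear.

74.6 kips (bolt shear governs)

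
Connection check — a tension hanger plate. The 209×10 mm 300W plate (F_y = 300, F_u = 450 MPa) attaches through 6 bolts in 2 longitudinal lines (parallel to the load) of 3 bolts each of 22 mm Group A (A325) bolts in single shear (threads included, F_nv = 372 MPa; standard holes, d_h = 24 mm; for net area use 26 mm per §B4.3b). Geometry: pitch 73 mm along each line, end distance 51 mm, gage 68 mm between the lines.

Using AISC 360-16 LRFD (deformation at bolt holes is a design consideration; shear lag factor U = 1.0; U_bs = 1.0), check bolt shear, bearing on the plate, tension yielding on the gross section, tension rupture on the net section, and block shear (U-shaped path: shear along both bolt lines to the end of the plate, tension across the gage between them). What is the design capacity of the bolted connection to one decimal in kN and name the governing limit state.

529.9 kN (net-section rupture governs)

Bolt shear: A_b = π(22)²/4 = 380.13 mm². φR_n = 0.75 × 372 × 380.13 × 6 × 1 = 636.3 kN.
Bearing (10 mm plate, F_u = 450 MPa): end bolts L_c = 51 − 24/2 = 39, R_n = min(1.2×39×10×450, 2.4×22×10×450) = 210.6 kN/bolt; interior L_c = 73 − 24 = 49, R_n = 237.6 kN/bolt. φR_n = 0.75 × (2×210.6 + 4×237.6) = 1028.7 kN.
Tension yield (gross): A_g = 209×10 = 2090 mm². φR_n = 0.90 × 300 × 2090 = 564.3 kN.
Tension rupture (net): A_n = (209 − 2×26)×10 = 1570 mm² (U = 1.0, A_e = A_n). φR_n = 0.75 × 450 × 1570 = 529.9 kN.
Block shear: shear path 2×[51+2×73] = 2×197 mm, A_gv = 3940, A_nv = 2×(197 − 2.5×26)×10 = 2640 mm²; tension across gage: (68 − 1×26)×10 = 420 mm². R_n = min(0.6×450×2640, 0.6×300×3940) + 1.0×450×420 = min(712.8, 709.2) + 189 = 898.2 kN. φR_n = 0.75 × 898.2 = 673.7 kN.
Governing: min(636.3, 1028.7, 564.3, 529.9, 673.7) = 529.9 kN → net-section rupture.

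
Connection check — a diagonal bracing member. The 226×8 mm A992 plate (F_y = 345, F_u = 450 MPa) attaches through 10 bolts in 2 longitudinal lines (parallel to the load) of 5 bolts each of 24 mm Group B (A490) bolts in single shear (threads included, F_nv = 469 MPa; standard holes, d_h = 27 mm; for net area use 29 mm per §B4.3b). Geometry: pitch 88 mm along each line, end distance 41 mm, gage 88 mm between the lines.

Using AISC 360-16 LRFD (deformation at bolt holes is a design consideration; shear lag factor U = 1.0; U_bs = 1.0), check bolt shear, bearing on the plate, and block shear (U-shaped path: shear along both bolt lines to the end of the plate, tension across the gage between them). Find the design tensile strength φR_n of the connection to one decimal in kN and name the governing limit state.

1009.8 kN (block shear governs)

Bolt shear: A_b = π(24)²/4 = 452.39 mm². φR_n = 0.75 × 469 × 452.39 × 10 × 1 = 1591.3 kN.
Bearing (8 mm plate, F_u = 450 MPa): end bolts L_c = 41 − 27/2 = 27.5, R_n = min(1.2×27.5×8×450, 2.4×24×8×450) = 118.8 kN/bolt; interior L_c = 88 − 27 = 61, R_n = 207.36 kN/bolt. φR_n = 0.75 × (2×118.8 + 8×207.36) = 1422.4 kN.
Block shear: shear path 2×[41+4×88] = 2×393 mm, A_gv = 6288, A_nv = 2×(393 − 4.5×29)×8 = 4200 mm²; tension across gage: (88 − 1×29)×8 = 472 mm². R_n = min(0.6×450×4200, 0.6×345×6288) + 1.0×450×472 = min(1134, 1301.6) + 212.4 = 1346.4 kN. φR_n = 0.75 × 1346.4 = 1009.8 kN.
Governing: min(1591.3, 1422.4, 1009.8) = 1009.8 kN → block shear.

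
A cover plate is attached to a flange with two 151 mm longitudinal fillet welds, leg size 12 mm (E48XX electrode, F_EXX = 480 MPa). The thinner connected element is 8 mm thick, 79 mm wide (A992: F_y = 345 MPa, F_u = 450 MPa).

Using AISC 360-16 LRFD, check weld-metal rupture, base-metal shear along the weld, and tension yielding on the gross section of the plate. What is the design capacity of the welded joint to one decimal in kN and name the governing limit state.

Weld metal: throat = 0.707×12 = 8.484 mm, L = 2×151 = 302 mm. φR_n = 0.75 × 0.6 × 480 × 8.484 × 302 = 553.4 kN.
Base metal shear (8 mm plate): yield φR_n = 1.0×0.6×345×8×302 = 500.1 kN; rupture φR_n = 0.75×0.6×450×8×302 = 489.2 kN; take 489.2 kN (rupture).
Tension yield (gross): A_g = 79×8 = 632 mm². φR_n = 0.90 × 345 × 632 = 196.2 kN.
Governing: min(553.4, 489.2, 196.2) = 196.2 kN → gross-section yield.

196.2 kN (gross-section yield governs)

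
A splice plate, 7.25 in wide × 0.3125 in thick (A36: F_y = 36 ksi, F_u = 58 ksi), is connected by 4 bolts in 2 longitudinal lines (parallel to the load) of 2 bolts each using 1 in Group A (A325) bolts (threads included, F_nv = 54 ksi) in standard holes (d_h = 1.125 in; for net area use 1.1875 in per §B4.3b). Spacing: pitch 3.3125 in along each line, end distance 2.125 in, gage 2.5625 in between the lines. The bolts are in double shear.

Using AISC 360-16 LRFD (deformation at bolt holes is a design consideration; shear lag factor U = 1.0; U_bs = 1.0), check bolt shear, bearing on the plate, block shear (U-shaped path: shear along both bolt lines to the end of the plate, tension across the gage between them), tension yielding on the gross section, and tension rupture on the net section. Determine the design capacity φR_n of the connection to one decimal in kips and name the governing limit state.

66.3 kips (net-section rupture governs)

Bolt shear: A_b = π(1)²/4 = 0.7854 in². φR_n = 0.75 × 54 × 0.7854 × 4 × 2 = 254.5 kips.
Bearing (0.3125 in plate, F_u = 58 ksi): end bolts L_c = 2.125 − 1.125/2 = 1.5625, R_n = min(1.2×1.5625×0.3125×58, 2.4×1×0.3125×58) = 33.984 kips/bolt; interior L_c = 3.3125 − 1.125 = 2.1875, R_n = 43.5 kips/bolt. φR_n = 0.75 × (2×33.984 + 2×43.5) = 116.2 kips.
Block shear: shear path 2×[2.125+1×3.3125] = 2×5.4375 in, A_gv = 3.3984, A_nv = 2×(5.4375 − 1.5×1.1875)×0.3125 = 2.2852 in²; tension across gage: (2.5625 − 1×1.1875)×0.3125 = 0.42969 in². R_n = min(0.6×58×2.2852, 0.6×36×3.3984) + 1.0×58×0.42969 = min(79.525, 73.405) + 24.922 = 98.327 kips. φR_n = 0.75 × 98.327 = 73.7 kips.
Tension yield (gross): A_g = 7.25×0.3125 = 2.2656 in². φR_n = 0.90 × 36 × 2.2656 = 73.4 kips.
Tension rupture (net): A_n = (7.25 − 2×1.1875)×0.3125 = 1.5234 in² (U = 1.0, A_e = A_n). φR_n = 0.75 × 58 × 1.5234 = 66.3 kips.
Governing: min(254.5, 116.2, 73.7, 73.4, 66.3) = 66.3 kips → net-section rupture.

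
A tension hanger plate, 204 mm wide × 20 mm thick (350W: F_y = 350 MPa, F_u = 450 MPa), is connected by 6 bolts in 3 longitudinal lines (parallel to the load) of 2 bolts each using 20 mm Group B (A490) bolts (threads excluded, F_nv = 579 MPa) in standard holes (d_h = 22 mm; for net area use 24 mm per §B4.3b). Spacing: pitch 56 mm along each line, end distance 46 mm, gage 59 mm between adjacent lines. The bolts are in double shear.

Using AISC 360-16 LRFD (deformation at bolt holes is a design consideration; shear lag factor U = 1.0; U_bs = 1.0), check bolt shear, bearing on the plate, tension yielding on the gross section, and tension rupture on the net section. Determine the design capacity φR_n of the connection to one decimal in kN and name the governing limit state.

Bolt shear: A_b = π(20)²/4 = 314.16 mm². φR_n = 0.75 × 579 × 314.16 × 6 × 2 = 1637.1 kN.
Bearing (20 mm plate, F_u = 450 MPa): end bolts L_c = 46 − 22/2 = 35, R_n = min(1.2×35×20×450, 2.4×20×20×450) = 378 kN/bolt; interior L_c = 56 − 22 = 34, R_n = 367.2 kN/bolt. φR_n = 0.75 × (3×378 + 3×367.2) = 1676.7 kN.
Tension yield (gross): A_g = 204×20 = 4080 mm². φR_n = 0.90 × 350 × 4080 = 1285.2 kN.
Tension rupture (net): A_n = (204 − 3×24)×20 = 2640 mm² (U = 1.0, A_e = A_n). φR_n = 0.75 × 450 × 2640 = 891.0 kN.
Governing: min(1637.1, 1676.7, 1285.2, 891.0) = 891.0 kN → net-section rupture.

891.0 kN (net-section rupture governs)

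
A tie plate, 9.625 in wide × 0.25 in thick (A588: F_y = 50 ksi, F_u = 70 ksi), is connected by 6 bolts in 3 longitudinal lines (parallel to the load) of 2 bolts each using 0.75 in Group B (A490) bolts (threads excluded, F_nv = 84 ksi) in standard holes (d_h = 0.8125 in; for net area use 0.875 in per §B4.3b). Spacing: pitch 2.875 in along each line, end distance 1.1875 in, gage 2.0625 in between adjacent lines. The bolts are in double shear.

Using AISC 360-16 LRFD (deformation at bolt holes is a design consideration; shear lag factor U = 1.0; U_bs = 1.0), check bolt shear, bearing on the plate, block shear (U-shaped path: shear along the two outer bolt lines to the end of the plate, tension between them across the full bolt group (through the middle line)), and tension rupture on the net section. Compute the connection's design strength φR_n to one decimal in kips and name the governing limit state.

74.5 kips (block shear governs)

Bolt shear: A_b = π(0.75)²/4 = 0.44179 in². φR_n = 0.75 × 84 × 0.44179 × 6 × 2 = 334.0 kips.
Bearing (0.25 in plate, F_u = 70 ksi): end bolts L_c = 1.1875 − 0.8125/2 = 0.78125, R_n = min(1.2×0.78125×0.25×70, 2.4×0.75×0.25×70) = 16.406 kips/bolt; interior L_c = 2.875 − 0.8125 = 2.0625, R_n = 31.5 kips/bolt. φR_n = 0.75 × (3×16.406 + 3×31.5) = 107.8 kips.
Block shear: shear path 2×[1.1875+1×2.875] = 2×4.0625 in, A_gv = 2.0313, A_nv = 2×(4.0625 − 1.5×0.875)×0.25 = 1.375 in²; tension across gage: (4.125 − 2×0.875)×0.25 = 0.59375 in². R_n = min(0.6×70×1.375, 0.6×50×2.0313) + 1.0×70×0.59375 = min(57.75, 60.939) + 41.563 = 99.313 kips. φR_n = 0.75 × 99.313 = 74.5 kips.
Tension rupture (net): A_n = (9.625 − 3×0.875)×0.25 = 1.75 in² (U = 1.0, A_e = A_n). φR_n = 0.75 × 70 × 1.75 = 91.9 kips.
Governing: min(334.0, 107.8, 74.5, 91.9) = 74.5 kips → block shear.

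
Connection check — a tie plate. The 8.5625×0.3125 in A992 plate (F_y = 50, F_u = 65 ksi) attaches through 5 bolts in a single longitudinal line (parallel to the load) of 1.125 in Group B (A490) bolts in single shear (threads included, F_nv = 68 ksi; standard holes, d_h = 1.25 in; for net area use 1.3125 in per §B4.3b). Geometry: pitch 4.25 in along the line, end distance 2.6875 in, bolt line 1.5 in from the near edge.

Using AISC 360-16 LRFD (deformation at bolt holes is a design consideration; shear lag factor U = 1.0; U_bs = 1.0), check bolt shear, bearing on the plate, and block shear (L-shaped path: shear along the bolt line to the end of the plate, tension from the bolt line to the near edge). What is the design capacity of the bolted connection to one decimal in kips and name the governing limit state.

138.8 kips (block shear governs)

Bolt shear: A_b = π(1.125)²/4 = 0.99402 in². φR_n = 0.75 × 68 × 0.99402 × 5 × 1 = 253.5 kips.
Bearing (0.3125 in plate, F_u = 65 ksi): end bolts L_c = 2.6875 − 1.25/2 = 2.0625, R_n = min(1.2×2.0625×0.3125×65, 2.4×1.125×0.3125×65) = 50.273 kips/bolt; interior L_c = 4.25 − 1.25 = 3, R_n = 54.844 kips/bolt. φR_n = 0.75 × (1×50.273 + 4×54.844) = 202.2 kips.
Block shear: shear path 1×[2.6875+4×4.25] = 1×19.6875 in, A_gv = 6.1523, A_nv = 1×(19.6875 − 4.5×1.3125)×0.3125 = 4.3066 in²; tension to near edge: (1.5 − 0.5×1.3125)×0.3125 = 0.26367 in². R_n = min(0.6×65×4.3066, 0.6×50×6.1523) + 1.0×65×0.26367 = min(167.96, 184.57) + 17.139 = 185.1 kips. φR_n = 0.75 × 185.1 = 138.8 kips.
Governing: min(253.5, 202.2, 138.8) = 138.8 kips → block shear.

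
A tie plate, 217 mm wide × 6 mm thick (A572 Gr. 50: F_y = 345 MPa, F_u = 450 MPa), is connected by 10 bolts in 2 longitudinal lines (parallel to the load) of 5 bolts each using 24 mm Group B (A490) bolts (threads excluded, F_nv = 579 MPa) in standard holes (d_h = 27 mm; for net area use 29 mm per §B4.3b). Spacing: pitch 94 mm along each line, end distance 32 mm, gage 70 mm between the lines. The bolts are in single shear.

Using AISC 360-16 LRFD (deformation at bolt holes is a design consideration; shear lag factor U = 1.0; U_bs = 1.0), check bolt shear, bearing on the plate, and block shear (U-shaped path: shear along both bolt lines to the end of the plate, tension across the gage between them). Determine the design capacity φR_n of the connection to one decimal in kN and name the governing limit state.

757.4 kN (block shear governs)

Bolt shear: A_b = π(24)²/4 = 452.39 mm². φR_n = 0.75 × 579 × 452.39 × 10 × 1 = 1964.5 kN.
Bearing (6 mm plate, F_u = 450 MPa): end bolts L_c = 32 − 27/2 = 18.5, R_n = min(1.2×18.5×6×450, 2.4×24×6×450) = 59.94 kN/bolt; interior L_c = 94 − 27 = 67, R_n = 155.52 kN/bolt. φR_n = 0.75 × (2×59.94 + 8×155.52) = 1023.0 kN.
Block shear: shear path 2×[32+4×94] = 2×408 mm, A_gv = 4896, A_nv = 2×(408 − 4.5×29)×6 = 3330 mm²; tension across gage: (70 − 1×29)×6 = 246 mm². R_n = min(0.6×450×3330, 0.6×345×4896) + 1.0×450×246 = min(899.1, 1013.5) + 110.7 = 1009.8 kN. φR_n = 0.75 × 1009.8 = 757.4 kN.
Governing: min(1964.5, 1023.0, 757.4) = 757.4 kN → block shear.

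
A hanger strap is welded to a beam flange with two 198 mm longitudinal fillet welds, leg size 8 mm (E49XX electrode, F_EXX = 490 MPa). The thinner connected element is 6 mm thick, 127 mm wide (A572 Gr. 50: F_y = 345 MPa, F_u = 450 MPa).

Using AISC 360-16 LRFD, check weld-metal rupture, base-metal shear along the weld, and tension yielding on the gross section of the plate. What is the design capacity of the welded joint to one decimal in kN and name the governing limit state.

Weld metal: throat = 0.707×8 = 5.656 mm, L = 2×198 = 396 mm. φR_n = 0.75 × 0.6 × 490 × 5.656 × 396 = 493.9 kN.
Base metal shear (6 mm plate): yield φR_n = 1.0×0.6×345×6×396 = 491.8 kN; rupture φR_n = 0.75×0.6×450×6×396 = 481.1 kN; take 481.1 kN (rupture).
Tension yield (gross): A_g = 127×6 = 762 mm². φR_n = 0.90 × 345 × 762 = 236.6 kN.
Governing: min(493.9, 481.1, 236.6) = 236.6 kN → gross-section yield.

236.6 kN (gross-section yield governs)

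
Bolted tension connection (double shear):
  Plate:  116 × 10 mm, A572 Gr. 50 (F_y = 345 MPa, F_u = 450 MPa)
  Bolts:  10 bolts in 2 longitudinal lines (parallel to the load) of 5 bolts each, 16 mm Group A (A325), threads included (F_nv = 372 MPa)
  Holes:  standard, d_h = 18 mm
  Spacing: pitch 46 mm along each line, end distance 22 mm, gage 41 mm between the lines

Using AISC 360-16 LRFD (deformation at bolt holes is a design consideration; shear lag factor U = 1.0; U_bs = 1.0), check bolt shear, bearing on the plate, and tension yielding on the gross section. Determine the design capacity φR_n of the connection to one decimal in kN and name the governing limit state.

Bolt shear: A_b = π(16)²/4 = 201.06 mm². φR_n = 0.75 × 372 × 201.06 × 10 × 2 = 1121.9 kN.
Bearing (10 mm plate, F_u = 450 MPa): end bolts L_c = 22 − 18/2 = 13, R_n = min(1.2×13×10×450, 2.4×16×10×450) = 70.2 kN/bolt; interior L_c = 46 − 18 = 28, R_n = 151.2 kN/bolt. φR_n = 0.75 × (2×70.2 + 8×151.2) = 1012.5 kN.
Tension yield (gross): A_g = 116×10 = 1160 mm². φR_n = 0.90 × 345 × 1160 = 360.2 kN.
Governing: min(1121.9, 1012.5, 360.2) = 360.2 kN → gross-section yield.

360.2 kN (gross-section yield governs)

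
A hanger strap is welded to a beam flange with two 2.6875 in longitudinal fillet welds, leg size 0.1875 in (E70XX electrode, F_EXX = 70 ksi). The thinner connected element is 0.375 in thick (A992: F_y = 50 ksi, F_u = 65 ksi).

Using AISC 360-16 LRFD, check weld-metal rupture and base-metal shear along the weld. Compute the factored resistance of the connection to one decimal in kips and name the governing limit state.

22.4 kips (weld metal governs)

Weld metal: throat = 0.707×0.1875 = 0.13256 in, L = 2×2.6875 = 5.375 in. φR_n = 0.75 × 0.6 × 70 × 0.13256 × 5.375 = 22.4 kips.
Base metal shear (0.375 in plate): yield φR_n = 1.0×0.6×50×0.375×5.375 = 60.5 kips; rupture φR_n = 0.75×0.6×65×0.375×5.375 = 59.0 kips; take 59.0 kips (rupture).
Governing: min(22.4, 59.0) = 22.4 kips → weld metal.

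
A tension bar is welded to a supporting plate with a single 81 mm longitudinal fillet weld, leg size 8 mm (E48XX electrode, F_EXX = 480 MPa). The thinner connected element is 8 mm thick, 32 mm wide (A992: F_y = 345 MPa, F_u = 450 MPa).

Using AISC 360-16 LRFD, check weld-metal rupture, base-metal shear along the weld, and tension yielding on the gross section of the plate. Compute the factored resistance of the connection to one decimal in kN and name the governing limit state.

79.5 kN (gross-section yield governs)

Weld metal: throat = 0.707×8 = 5.656 mm, L = 81 mm. φR_n = 0.75 × 0.6 × 480 × 5.656 × 81 = 99.0 kN.
Base metal shear (8 mm plate): yield φR_n = 1.0×0.6×345×8×81 = 134.1 kN; rupture φR_n = 0.75×0.6×450×8×81 = 131.2 kN; take 131.2 kN (rupture).
Tension yield (gross): A_g = 32×8 = 256 mm². φR_n = 0.90 × 345 × 256 = 79.5 kN.
Governing: min(99.0, 131.2, 79.5) = 79.5 kN → gross-section yield.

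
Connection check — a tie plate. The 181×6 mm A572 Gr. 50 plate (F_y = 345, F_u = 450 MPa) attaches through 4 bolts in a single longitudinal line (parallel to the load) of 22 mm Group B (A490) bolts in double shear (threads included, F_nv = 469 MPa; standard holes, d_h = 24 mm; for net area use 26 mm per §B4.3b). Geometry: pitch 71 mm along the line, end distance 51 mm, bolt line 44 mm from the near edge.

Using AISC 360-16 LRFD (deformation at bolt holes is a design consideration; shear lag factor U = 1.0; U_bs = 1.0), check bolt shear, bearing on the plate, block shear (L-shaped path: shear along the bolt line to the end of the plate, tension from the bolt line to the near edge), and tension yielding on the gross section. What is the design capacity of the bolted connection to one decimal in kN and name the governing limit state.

Bolt shear: A_b = π(22)²/4 = 380.13 mm². φR_n = 0.75 × 469 × 380.13 × 4 × 2 = 1069.7 kN.
Bearing (6 mm plate, F_u = 450 MPa): end bolts L_c = 51 − 24/2 = 39, R_n = min(1.2×39×6×450, 2.4×22×6×450) = 126.36 kN/bolt; interior L_c = 71 − 24 = 47, R_n = 142.56 kN/bolt. φR_n = 0.75 × (1×126.36 + 3×142.56) = 415.5 kN.
Block shear: shear path 1×[51+3×71] = 1×264 mm, A_gv = 1584, A_nv = 1×(264 − 3.5×26)×6 = 1038 mm²; tension to near edge: (44 − 0.5×26)×6 = 186 mm². R_n = min(0.6×450×1038, 0.6×345×1584) + 1.0×450×186 = min(280.26, 327.89) + 83.7 = 363.96 kN. φR_n = 0.75 × 363.96 = 273.0 kN.
Tension yield (gross): A_g = 181×6 = 1086 mm². φR_n = 0.90 × 345 × 1086 = 337.2 kN.
Governing: min(1069.7, 415.5, 273.0, 337.2) = 273.0 kN → block shear.

273.0 kN (block shear governs)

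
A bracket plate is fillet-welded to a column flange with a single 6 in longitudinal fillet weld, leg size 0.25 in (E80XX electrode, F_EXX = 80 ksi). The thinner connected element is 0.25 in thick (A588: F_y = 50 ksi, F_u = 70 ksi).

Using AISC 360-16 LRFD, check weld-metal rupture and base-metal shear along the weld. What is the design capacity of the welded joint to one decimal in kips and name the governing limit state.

Weld metal: throat = 0.707×0.25 = 0.17675 in, L = 6 in. φR_n = 0.75 × 0.6 × 80 × 0.17675 × 6 = 38.2 kips.
Base metal shear (0.25 in plate): yield φR_n = 1.0×0.6×50×0.25×6 = 45.0 kips; rupture φR_n = 0.75×0.6×70×0.25×6 = 47.3 kips; take 45.0 kips (yield).
Governing: min(38.2, 45.0) = 38.2 kips → weld metal.

38.2 kips (weld metal governs)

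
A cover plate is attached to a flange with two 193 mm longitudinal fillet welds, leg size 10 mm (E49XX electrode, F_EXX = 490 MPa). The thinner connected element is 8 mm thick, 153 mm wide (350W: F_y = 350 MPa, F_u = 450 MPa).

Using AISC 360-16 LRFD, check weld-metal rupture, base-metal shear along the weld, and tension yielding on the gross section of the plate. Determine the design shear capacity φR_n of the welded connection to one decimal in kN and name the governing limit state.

Weld metal: throat = 0.707×10 = 7.07 mm, L = 2×193 = 386 mm. φR_n = 0.75 × 0.6 × 490 × 7.07 × 386 = 601.7 kN.
Base metal shear (8 mm plate): yield φR_n = 1.0×0.6×350×8×386 = 648.5 kN; rupture φR_n = 0.75×0.6×450×8×386 = 625.3 kN; take 625.3 kN (rupture).
Tension yield (gross): A_g = 153×8 = 1224 mm². φR_n = 0.90 × 350 × 1224 = 385.6 kN.
Governing: min(601.7, 625.3, 385.6) = 385.6 kN → gross-section yield.

385.6 kN (gross-section yield governs)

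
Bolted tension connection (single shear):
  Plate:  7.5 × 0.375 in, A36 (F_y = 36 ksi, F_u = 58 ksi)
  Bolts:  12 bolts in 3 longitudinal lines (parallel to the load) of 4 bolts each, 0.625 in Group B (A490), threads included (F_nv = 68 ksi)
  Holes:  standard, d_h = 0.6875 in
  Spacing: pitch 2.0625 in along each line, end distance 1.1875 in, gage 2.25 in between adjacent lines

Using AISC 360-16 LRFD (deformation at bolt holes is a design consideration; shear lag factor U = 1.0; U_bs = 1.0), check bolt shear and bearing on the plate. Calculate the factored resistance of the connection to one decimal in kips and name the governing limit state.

187.8 kips (bolt shear governs)

Bolt shear: A_b = π(0.625)²/4 = 0.3068 in². φR_n = 0.75 × 68 × 0.3068 × 12 × 1 = 187.8 kips.
Bearing (0.375 in plate, F_u = 58 ksi): end bolts L_c = 1.1875 − 0.6875/2 = 0.84375, R_n = min(1.2×0.84375×0.375×58, 2.4×0.625×0.375×58) = 22.022 kips/bolt; interior L_c = 2.0625 − 0.6875 = 1.375, R_n = 32.625 kips/bolt. φR_n = 0.75 × (3×22.022 + 9×32.625) = 269.8 kips.
Governing: min(187.8, 269.8) = 187.8 kips → bolt shear.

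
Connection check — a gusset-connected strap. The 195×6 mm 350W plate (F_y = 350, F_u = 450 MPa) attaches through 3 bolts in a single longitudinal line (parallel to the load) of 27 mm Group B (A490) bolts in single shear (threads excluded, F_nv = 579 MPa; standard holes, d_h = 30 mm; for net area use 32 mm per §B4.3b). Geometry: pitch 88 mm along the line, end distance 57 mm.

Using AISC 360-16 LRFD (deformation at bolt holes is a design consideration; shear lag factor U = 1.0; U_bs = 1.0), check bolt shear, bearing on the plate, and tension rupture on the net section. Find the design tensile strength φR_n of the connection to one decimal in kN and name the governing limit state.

Bolt shear: A_b = π(27)²/4 = 572.56 mm². φR_n = 0.75 × 579 × 572.56 × 3 × 1 = 745.9 kN.
Bearing (6 mm plate, F_u = 450 MPa): end bolts L_c = 57 − 30/2 = 42, R_n = min(1.2×42×6×450, 2.4×27×6×450) = 136.08 kN/bolt; interior L_c = 88 − 30 = 58, R_n = 174.96 kN/bolt. φR_n = 0.75 × (1×136.08 + 2×174.96) = 364.5 kN.
Tension rupture (net): A_n = (195 − 1×32)×6 = 978 mm² (U = 1.0, A_e = A_n). φR_n = 0.75 × 450 × 978 = 330.1 kN.
Governing: min(745.9, 364.5, 330.1) = 330.1 kN → net-section rupture.

330.1 kN (net-section rupture governs)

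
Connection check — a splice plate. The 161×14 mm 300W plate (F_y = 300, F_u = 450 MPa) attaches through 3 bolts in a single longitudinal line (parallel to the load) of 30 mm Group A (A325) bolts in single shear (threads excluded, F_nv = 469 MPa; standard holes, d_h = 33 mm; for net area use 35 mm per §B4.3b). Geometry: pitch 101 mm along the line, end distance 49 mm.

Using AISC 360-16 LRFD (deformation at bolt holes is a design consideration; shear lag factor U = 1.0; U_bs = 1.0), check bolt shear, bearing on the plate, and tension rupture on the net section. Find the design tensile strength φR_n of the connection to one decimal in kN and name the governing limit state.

Bolt shear: A_b = π(30)²/4 = 706.86 mm². φR_n = 0.75 × 469 × 706.86 × 3 × 1 = 745.9 kN.
Bearing (14 mm plate, F_u = 450 MPa): end bolts L_c = 49 − 33/2 = 32.5, R_n = min(1.2×32.5×14×450, 2.4×30×14×450) = 245.7 kN/bolt; interior L_c = 101 − 33 = 68, R_n = 453.6 kN/bolt. φR_n = 0.75 × (1×245.7 + 2×453.6) = 864.7 kN.
Tension rupture (net): A_n = (161 − 1×35)×14 = 1764 mm² (U = 1.0, A_e = A_n). φR_n = 0.75 × 450 × 1764 = 595.4 kN.
Governing: min(745.9, 864.7, 595.4) = 595.4 kN → net-section rupture.

595.4 kN (net-section rupture governs)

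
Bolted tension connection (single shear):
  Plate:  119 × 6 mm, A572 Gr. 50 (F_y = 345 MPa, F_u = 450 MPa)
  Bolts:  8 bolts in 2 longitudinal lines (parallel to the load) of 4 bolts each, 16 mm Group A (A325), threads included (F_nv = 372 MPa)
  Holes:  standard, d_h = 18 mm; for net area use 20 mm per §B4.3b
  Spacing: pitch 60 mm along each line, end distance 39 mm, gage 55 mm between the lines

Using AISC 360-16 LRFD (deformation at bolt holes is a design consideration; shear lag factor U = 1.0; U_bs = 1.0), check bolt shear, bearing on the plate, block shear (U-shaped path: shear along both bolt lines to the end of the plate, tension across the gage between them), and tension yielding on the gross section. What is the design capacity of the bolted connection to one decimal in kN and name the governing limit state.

221.7 kN (gross-section yield governs)

Bolt shear: A_b = π(16)²/4 = 201.06 mm². φR_n = 0.75 × 372 × 201.06 × 8 × 1 = 448.8 kN.
Bearing (6 mm plate, F_u = 450 MPa): end bolts L_c = 39 − 18/2 = 30, R_n = min(1.2×30×6×450, 2.4×16×6×450) = 97.2 kN/bolt; interior L_c = 60 − 18 = 42, R_n = 103.68 kN/bolt. φR_n = 0.75 × (2×97.2 + 6×103.68) = 612.4 kN.
Block shear: shear path 2×[39+3×60] = 2×219 mm, A_gv = 2628, A_nv = 2×(219 − 3.5×20)×6 = 1788 mm²; tension across gage: (55 − 1×20)×6 = 210 mm². R_n = min(0.6×450×1788, 0.6×345×2628) + 1.0×450×210 = min(482.76, 544) + 94.5 = 577.26 kN. φR_n = 0.75 × 577.26 = 432.9 kN.
Tension yield (gross): A_g = 119×6 = 714 mm². φR_n = 0.90 × 345 × 714 = 221.7 kN.
Governing: min(448.8, 612.4, 432.9, 221.7) = 221.7 kN → gross-section yield.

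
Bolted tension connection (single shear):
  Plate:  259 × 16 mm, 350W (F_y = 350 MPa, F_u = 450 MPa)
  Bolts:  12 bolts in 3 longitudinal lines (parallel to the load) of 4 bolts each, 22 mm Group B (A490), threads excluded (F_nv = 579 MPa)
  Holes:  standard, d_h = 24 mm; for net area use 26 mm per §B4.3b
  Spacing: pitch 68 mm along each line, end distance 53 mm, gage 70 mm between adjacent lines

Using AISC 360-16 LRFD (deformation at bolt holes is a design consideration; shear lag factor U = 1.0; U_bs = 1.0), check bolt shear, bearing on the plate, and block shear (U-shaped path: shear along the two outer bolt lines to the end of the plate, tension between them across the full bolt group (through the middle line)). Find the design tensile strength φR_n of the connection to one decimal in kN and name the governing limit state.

1550.9 kN (block shear governs)

Bolt shear: A_b = π(22)²/4 = 380.13 mm². φR_n = 0.75 × 579 × 380.13 × 12 × 1 = 1980.9 kN.
Bearing (16 mm plate, F_u = 450 MPa): end bolts L_c = 53 − 24/2 = 41, R_n = min(1.2×41×16×450, 2.4×22×16×450) = 354.24 kN/bolt; interior L_c = 68 − 24 = 44, R_n = 380.16 kN/bolt. φR_n = 0.75 × (3×354.24 + 9×380.16) = 3363.1 kN.
Block shear: shear path 2×[53+3×68] = 2×257 mm, A_gv = 8224, A_nv = 2×(257 − 3.5×26)×16 = 5312 mm²; tension across gage: (140 − 2×26)×16 = 1408 mm². R_n = min(0.6×450×5312, 0.6×350×8224) + 1.0×450×1408 = min(1434.2, 1727) + 633.6 = 2067.8 kN. φR_n = 0.75 × 2067.8 = 1550.9 kN.
Governing: min(1980.9, 3363.1, 1550.9) = 1550.9 kN → block shear.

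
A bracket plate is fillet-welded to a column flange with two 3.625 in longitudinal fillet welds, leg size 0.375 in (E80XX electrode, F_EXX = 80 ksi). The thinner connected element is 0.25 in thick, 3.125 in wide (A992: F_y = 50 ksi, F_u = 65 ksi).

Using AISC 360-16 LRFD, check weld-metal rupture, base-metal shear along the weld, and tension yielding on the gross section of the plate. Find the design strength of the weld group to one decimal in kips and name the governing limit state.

35.2 kips (gross-section yield governs)

Weld metal: throat = 0.707×0.375 = 0.26513 in, L = 2×3.625 = 7.25 in. φR_n = 0.75 × 0.6 × 80 × 0.26513 × 7.25 = 69.2 kips.
Base metal shear (0.25 in plate): yield φR_n = 1.0×0.6×50×0.25×7.25 = 54.4 kips; rupture φR_n = 0.75×0.6×65×0.25×7.25 = 53.0 kips; take 53.0 kips (rupture).
Tension yield (gross): A_g = 3.125×0.25 = 0.78125 in². φR_n = 0.90 × 50 × 0.78125 = 35.2 kips.
Governing: min(69.2, 53.0, 35.2) = 35.2 kips → gross-section yield.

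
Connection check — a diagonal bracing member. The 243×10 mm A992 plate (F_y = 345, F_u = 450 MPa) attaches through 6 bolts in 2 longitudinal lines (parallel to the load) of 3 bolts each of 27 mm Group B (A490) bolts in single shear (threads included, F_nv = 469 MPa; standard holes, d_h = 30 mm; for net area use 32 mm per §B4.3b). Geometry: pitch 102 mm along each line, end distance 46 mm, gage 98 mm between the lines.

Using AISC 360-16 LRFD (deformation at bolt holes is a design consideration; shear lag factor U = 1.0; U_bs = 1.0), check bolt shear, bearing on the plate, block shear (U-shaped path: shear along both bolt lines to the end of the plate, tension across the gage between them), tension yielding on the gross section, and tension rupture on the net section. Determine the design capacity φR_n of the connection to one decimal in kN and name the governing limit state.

Bolt shear: A_b = π(27)²/4 = 572.56 mm². φR_n = 0.75 × 469 × 572.56 × 6 × 1 = 1208.4 kN.
Bearing (10 mm plate, F_u = 450 MPa): end bolts L_c = 46 − 30/2 = 31, R_n = min(1.2×31×10×450, 2.4×27×10×450) = 167.4 kN/bolt; interior L_c = 102 − 30 = 72, R_n = 291.6 kN/bolt. φR_n = 0.75 × (2×167.4 + 4×291.6) = 1125.9 kN.
Block shear: shear path 2×[46+2×102] = 2×250 mm, A_gv = 5000, A_nv = 2×(250 − 2.5×32)×10 = 3400 mm²; tension across gage: (98 − 1×32)×10 = 660 mm². R_n = min(0.6×450×3400, 0.6×345×5000) + 1.0×450×660 = min(918, 1035) + 297 = 1215 kN. φR_n = 0.75 × 1215 = 911.3 kN.
Tension yield (gross): A_g = 243×10 = 2430 mm². φR_n = 0.90 × 345 × 2430 = 754.5 kN.
Tension rupture (net): A_n = (243 − 2×32)×10 = 1790 mm² (U = 1.0, A_e = A_n). φR_n = 0.75 × 450 × 1790 = 604.1 kN.
Governing: min(1208.4, 1125.9, 911.3, 754.5, 604.1) = 604.1 kN → net-section rupture.

604.1 kN (net-section rupture governs)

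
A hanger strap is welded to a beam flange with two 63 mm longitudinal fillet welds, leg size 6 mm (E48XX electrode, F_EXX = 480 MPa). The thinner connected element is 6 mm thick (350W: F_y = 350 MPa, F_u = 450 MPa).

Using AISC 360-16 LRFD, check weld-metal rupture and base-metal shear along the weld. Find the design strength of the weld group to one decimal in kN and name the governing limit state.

Weld metal: throat = 0.707×6 = 4.242 mm, L = 2×63 = 126 mm. φR_n = 0.75 × 0.6 × 480 × 4.242 × 126 = 115.5 kN.
Base metal shear (6 mm plate): yield φR_n = 1.0×0.6×350×6×126 = 158.8 kN; rupture φR_n = 0.75×0.6×450×6×126 = 153.1 kN; take 153.1 kN (rupture).
Governing: min(115.5, 153.1) = 115.5 kN → weld metal.

115.5 kN (weld metal governs)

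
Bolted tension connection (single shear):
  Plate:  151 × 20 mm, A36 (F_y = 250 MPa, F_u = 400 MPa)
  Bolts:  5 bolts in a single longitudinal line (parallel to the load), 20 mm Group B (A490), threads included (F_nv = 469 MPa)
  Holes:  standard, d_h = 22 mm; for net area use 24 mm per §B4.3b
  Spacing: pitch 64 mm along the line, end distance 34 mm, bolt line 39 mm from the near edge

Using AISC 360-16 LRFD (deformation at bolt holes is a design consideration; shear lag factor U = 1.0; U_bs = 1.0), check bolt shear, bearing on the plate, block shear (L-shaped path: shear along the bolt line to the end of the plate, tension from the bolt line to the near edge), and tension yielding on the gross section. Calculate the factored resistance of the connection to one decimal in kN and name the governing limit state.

Bolt shear: A_b = π(20)²/4 = 314.16 mm². φR_n = 0.75 × 469 × 314.16 × 5 × 1 = 552.5 kN.
Bearing (20 mm plate, F_u = 400 MPa): end bolts L_c = 34 − 22/2 = 23, R_n = min(1.2×23×20×400, 2.4×20×20×400) = 220.8 kN/bolt; interior L_c = 64 − 22 = 42, R_n = 384 kN/bolt. φR_n = 0.75 × (1×220.8 + 4×384) = 1317.6 kN.
Block shear: shear path 1×[34+4×64] = 1×290 mm, A_gv = 5800, A_nv = 1×(290 − 4.5×24)×20 = 3640 mm²; tension to near edge: (39 − 0.5×24)×20 = 540 mm². R_n = min(0.6×400×3640, 0.6×250×5800) + 1.0×400×540 = min(873.6, 870) + 216 = 1086 kN. φR_n = 0.75 × 1086 = 814.5 kN.
Tension yield (gross): A_g = 151×20 = 3020 mm². φR_n = 0.90 × 250 × 3020 = 679.5 kN.
Governing: min(552.5, 1317.6, 814.5, 679.5) = 552.5 kN → bolt shear.

552.5 kN (bolt shear governs)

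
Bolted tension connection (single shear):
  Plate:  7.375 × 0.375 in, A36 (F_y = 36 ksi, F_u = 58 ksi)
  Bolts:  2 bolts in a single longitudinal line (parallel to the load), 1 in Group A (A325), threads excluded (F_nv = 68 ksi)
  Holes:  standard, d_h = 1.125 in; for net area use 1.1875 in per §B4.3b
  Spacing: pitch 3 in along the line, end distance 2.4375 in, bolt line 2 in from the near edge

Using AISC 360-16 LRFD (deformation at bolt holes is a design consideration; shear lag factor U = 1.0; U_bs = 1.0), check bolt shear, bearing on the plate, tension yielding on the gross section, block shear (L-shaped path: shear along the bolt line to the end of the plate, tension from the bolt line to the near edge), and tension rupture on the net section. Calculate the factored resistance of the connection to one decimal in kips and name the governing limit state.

Bolt shear: A_b = π(1)²/4 = 0.7854 in². φR_n = 0.75 × 68 × 0.7854 × 2 × 1 = 80.1 kips.
Bearing (0.375 in plate, F_u = 58 ksi): end bolts L_c = 2.4375 − 1.125/2 = 1.875, R_n = min(1.2×1.875×0.375×58, 2.4×1×0.375×58) = 48.938 kips/bolt; interior L_c = 3 − 1.125 = 1.875, R_n = 48.938 kips/bolt. φR_n = 0.75 × (1×48.938 + 1×48.938) = 73.4 kips.
Tension yield (gross): A_g = 7.375×0.375 = 2.7656 in². φR_n = 0.90 × 36 × 2.7656 = 89.6 kips.
Block shear: shear path 1×[2.4375+1×3] = 1×5.4375 in, A_gv = 2.0391, A_nv = 1×(5.4375 − 1.5×1.1875)×0.375 = 1.3711 in²; tension to near edge: (2 − 0.5×1.1875)×0.375 = 0.52734 in². R_n = min(0.6×58×1.3711, 0.6×36×2.0391) + 1.0×58×0.52734 = min(47.714, 44.045) + 30.586 = 74.631 kips. φR_n = 0.75 × 74.631 = 56.0 kips.
Tension rupture (net): A_n = (7.375 − 1×1.1875)×0.375 = 2.3203 in² (U = 1.0, A_e = A_n). φR_n = 0.75 × 58 × 2.3203 = 100.9 kips.
Governing: min(80.1, 73.4, 89.6, 56.0, 100.9) = 56.0 kips → block shear.

56.0 kips (block shear governs)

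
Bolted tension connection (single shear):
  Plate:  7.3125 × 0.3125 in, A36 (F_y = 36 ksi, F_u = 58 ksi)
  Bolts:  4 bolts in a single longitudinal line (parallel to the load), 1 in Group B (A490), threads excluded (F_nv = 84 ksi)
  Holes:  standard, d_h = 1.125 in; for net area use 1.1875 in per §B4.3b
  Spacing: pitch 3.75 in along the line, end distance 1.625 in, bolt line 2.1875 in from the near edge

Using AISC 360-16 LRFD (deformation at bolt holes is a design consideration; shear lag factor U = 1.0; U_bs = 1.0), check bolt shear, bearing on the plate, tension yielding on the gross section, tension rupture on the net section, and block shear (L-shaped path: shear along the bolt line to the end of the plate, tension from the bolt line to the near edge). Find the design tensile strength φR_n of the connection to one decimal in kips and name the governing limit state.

Bolt shear: A_b = π(1)²/4 = 0.7854 in². φR_n = 0.75 × 84 × 0.7854 × 4 × 1 = 197.9 kips.
Bearing (0.3125 in plate, F_u = 58 ksi): end bolts L_c = 1.625 − 1.125/2 = 1.0625, R_n = min(1.2×1.0625×0.3125×58, 2.4×1×0.3125×58) = 23.109 kips/bolt; interior L_c = 3.75 − 1.125 = 2.625, R_n = 43.5 kips/bolt. φR_n = 0.75 × (1×23.109 + 3×43.5) = 115.2 kips.
Tension yield (gross): A_g = 7.3125×0.3125 = 2.2852 in². φR_n = 0.90 × 36 × 2.2852 = 74.0 kips.
Tension rupture (net): A_n = (7.3125 − 1×1.1875)×0.3125 = 1.9141 in² (U = 1.0, A_e = A_n). φR_n = 0.75 × 58 × 1.9141 = 83.3 kips.
Block shear: shear path 1×[1.625+3×3.75] = 1×12.875 in, A_gv = 4.0234, A_nv = 1×(12.875 − 3.5×1.1875)×0.3125 = 2.7246 in²; tension to near edge: (2.1875 − 0.5×1.1875)×0.3125 = 0.49805 in². R_n = min(0.6×58×2.7246, 0.6×36×4.0234) + 1.0×58×0.49805 = min(94.816, 86.905) + 28.887 = 115.79 kips. φR_n = 0.75 × 115.79 = 86.8 kips.
Governing: min(197.9, 115.2, 74.0, 83.3, 86.8) = 74.0 kips → gross-section yield.

74.0 kips (gross-section yield governs)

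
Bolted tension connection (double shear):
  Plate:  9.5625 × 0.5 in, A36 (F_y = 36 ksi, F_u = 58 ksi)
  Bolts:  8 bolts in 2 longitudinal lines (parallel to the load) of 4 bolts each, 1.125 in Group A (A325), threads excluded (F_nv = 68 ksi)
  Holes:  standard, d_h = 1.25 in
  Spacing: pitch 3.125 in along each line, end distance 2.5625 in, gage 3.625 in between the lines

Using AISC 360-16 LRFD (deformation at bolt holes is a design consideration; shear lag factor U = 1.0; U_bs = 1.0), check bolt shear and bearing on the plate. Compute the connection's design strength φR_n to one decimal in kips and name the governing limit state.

Bolt shear: A_b = π(1.125)²/4 = 0.99402 in². φR_n = 0.75 × 68 × 0.99402 × 8 × 2 = 811.1 kips.
Bearing (0.5 in plate, F_u = 58 ksi): end bolts L_c = 2.5625 − 1.25/2 = 1.9375, R_n = min(1.2×1.9375×0.5×58, 2.4×1.125×0.5×58) = 67.425 kips/bolt; interior L_c = 3.125 − 1.25 = 1.875, R_n = 65.25 kips/bolt. φR_n = 0.75 × (2×67.425 + 6×65.25) = 394.8 kips.
Governing: min(811.1, 394.8) = 394.8 kips → bearing.

394.8 kips (bearing governs)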